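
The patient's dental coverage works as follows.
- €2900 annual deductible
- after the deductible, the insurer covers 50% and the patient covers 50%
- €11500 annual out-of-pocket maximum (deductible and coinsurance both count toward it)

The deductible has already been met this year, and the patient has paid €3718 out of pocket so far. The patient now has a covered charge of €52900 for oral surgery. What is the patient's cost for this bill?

With the deductible met, the entire €52900 is subject to coinsurance.
Patient's 50% share of €52900 is €26450.
Year-to-date out-of-pocket would reach €3718 + €26450 = €30168, above the €11500 maximum, so the patient pays only €11500 − €3718 = €7782.

€7782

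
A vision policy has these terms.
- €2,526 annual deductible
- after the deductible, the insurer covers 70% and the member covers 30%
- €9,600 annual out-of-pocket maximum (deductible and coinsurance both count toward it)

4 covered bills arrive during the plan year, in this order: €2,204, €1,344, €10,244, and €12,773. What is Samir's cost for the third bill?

Bill 1, €2,204: all of it applies to the deductible. Cost to member: €2,204. OOP to date €2,204.
Bill 2, €1,344: €322 to deductible, leaving €1,022; coinsurance €1,022 × 30% = €306.60. Cost to member: €628.60. OOP to date €2,832.60.
Bill 3, €10,244: 30% coinsurance on €10,244 = €3,073.20. Member pays €3,073.20; OOP now €5,905.80.

€3,073.20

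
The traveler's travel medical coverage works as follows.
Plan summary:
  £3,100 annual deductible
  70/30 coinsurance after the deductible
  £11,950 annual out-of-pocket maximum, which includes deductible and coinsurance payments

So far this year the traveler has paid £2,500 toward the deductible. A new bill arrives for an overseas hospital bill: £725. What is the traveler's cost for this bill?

Remaining deductible: £3,100 − £2,500 = £600.
That leaves £725 − £600 = £125 for coinsurance.
30% of £125 = £37.50 falls to the traveler.
That puts the traveler's cost at £600 + £37.50 = £637.50 before any cap.
Cumulative spending £2,500 + £637.50 = £3,137.50 stays under the £11,950 maximum.

£637.50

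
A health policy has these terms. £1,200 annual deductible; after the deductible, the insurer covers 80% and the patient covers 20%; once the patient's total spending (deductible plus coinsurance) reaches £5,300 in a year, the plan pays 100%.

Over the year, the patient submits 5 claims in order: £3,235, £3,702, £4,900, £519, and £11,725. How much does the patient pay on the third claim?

#1 (£3,235): £1,200 finishes the deductible; £2,035 goes to coinsurance; 20% of £2,035 = £407. Patient pays £1,607; OOP now £1,607.
#2 (£3,702): 20% coinsurance on £3,702 = £740.40. Patient pays £740.40; OOP now £2,347.40.
#3 (£4,900): deductible met; 20% of £4,900 = £980. Patient pays £980; OOP now £3,327.40.

£980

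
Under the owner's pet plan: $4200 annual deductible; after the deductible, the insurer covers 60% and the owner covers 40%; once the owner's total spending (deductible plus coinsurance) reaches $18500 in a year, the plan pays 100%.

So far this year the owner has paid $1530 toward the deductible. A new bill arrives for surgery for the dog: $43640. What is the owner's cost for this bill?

$16970

Deductible still to meet: $4200 − $1530 = $2670.
That leaves $43640 − $2670 = $40970 for coinsurance.
40% of $40970 = $16388 falls to the owner.
That puts the owner's cost at $2670 + $16388 = $19058 before any cap.
Adding $19058 to the $1530 already spent would give $20588, which exceeds the $18500 cap; the owner pays just $18500 − $1530 = $16970.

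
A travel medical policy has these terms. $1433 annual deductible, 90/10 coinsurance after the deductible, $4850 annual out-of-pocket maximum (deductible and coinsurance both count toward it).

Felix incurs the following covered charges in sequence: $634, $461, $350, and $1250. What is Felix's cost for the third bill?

$339.20

#1 ($634): entire amount goes to the deductible. Traveler owes $634 (running OOP $634).
#2 ($461): fully absorbed by the deductible. Traveler pays $461; OOP now $1095.
#3 ($350): $338 to deductible, leaving $12; traveler's 10% is $1.20. Cost to traveler: $339.20. OOP to date $1434.20.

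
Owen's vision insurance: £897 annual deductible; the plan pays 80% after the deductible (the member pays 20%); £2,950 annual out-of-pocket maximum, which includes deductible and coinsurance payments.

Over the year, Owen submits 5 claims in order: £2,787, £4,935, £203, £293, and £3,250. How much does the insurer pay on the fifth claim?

Claim 1 — £2,787: £897 to deductible, leaving £1,890; coinsurance £1,890 × 20% = £378. Cost to member: £1,275. OOP to date £1,275. Insurer: £2,787 − £1,275 = £1,512.
Claim 2 — £4,935: 20% coinsurance on £4,935 = £987. Member owes £987 (running OOP £2,262). Plan pays £4,935 − £987 = £3,948.
Claim 3 — £203: deductible already satisfied, so member's share is 20% × £203 = £40.60. Member pays £40.60; OOP now £2,302.60. Insurer: £203 − £40.60 = £162.40.
Claim 4 — £293: deductible met; 20% of £293 = £58.60. Member owes £58.60 (running OOP £2,361.20). Insurer: £293 − £58.60 = £234.40.
Claim 5 — £3,250: deductible already satisfied, so member's share is 20% × £3,250 = £650. OOP would hit £3,011.20 > £2,950, so the cap limits the member to £2,950 − £2,361.20 = £588.80. Plan pays £3,250 − £588.80 = £2,661.20.

£2,661.20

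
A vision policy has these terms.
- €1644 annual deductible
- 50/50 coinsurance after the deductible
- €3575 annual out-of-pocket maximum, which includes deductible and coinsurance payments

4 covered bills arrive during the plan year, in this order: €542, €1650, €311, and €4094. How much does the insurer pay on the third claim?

Claim 1 — €542: all of it applies to the deductible. Member owes €542 (running OOP €542). Insurer: €542 − €542 = €0.
Claim 2 — €1650: €1102 finishes the deductible; €548 goes to coinsurance; coinsurance €548 × 50% = €274. Cost to member: €1376. OOP to date €1918. Insurer: €1650 − €1376 = €274.
Claim 3 — €311: deductible already satisfied, so member's share is 50% × €311 = €155.50. Member pays €155.50; OOP now €2073.50. Insurer: €311 − €155.50 = €155.50.

€155.50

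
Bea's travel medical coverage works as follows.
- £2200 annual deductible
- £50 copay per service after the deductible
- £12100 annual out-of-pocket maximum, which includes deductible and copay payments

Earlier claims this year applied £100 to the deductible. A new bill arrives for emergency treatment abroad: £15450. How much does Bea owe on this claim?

£2150

Remaining deductible: £2200 − £100 = £2100.
After the £2100 deductible portion, £15450 − £2100 = £13350 is subject to the copay.
Copay on this service: £50.
That puts the traveler's cost at £2100 + £50 = £2150 before any cap.
Total out-of-pocket so far would be £100 + £2150 = £2250, below the £12100 cap — no reduction.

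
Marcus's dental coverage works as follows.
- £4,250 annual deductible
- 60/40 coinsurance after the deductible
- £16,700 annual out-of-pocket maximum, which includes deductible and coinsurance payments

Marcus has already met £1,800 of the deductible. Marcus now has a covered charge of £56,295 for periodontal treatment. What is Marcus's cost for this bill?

£14,900

Deductible still to meet: £4,250 − £1,800 = £2,450.
After the £2,450 deductible portion, £56,295 − £2,450 = £53,845 is subject to coinsurance.
Patient's 40% share of £53,845 is £21,538.
So the patient owes £2,450 + £21,538 = £23,988 before any cap.
Adding £23,988 to the £1,800 already spent would give £25,788, which exceeds the £16,700 cap; the patient pays just £16,700 − £1,800 = £14,900.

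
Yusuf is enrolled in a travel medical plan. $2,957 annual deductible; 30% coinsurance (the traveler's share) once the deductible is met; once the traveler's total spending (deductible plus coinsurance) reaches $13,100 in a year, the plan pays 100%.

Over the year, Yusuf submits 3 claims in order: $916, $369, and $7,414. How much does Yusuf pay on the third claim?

$3,394.60

Claim 1 — $916: entire amount goes to the deductible. Traveler pays $916; OOP now $916.
Claim 2 — $369: entire amount goes to the deductible. Traveler owes $369 (running OOP $1,285).
Claim 3 — $7,414: $1,672 finishes the deductible; $5,742 goes to coinsurance; traveler's 30% is $1,722.60. Traveler owes $3,394.60 (running OOP $4,679.60).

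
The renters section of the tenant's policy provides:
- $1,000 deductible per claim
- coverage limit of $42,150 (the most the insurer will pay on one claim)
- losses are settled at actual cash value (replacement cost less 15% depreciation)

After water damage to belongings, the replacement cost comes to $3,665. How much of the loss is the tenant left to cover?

Actual cash value after 15% depreciation: $3,665 × 85% = $3,115.25.
Subtract the deductible: $3,115.25 − $1,000 = $2,115.25.
$2,115.25 is within the $42,150 limit, so the insurer pays $2,115.25.
The tenant bears the rest of the original loss: $3,665 − $2,115.25 = $1,549.75.

$1,549.75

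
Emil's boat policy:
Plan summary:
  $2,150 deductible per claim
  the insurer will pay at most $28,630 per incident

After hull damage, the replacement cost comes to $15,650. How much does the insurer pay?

After the deductible, $15,650 − $2,150 = $13,500 remains.
$13,500 ≤ $28,630, so the limit doesn't bind; insurer pays $13,500.

$13,500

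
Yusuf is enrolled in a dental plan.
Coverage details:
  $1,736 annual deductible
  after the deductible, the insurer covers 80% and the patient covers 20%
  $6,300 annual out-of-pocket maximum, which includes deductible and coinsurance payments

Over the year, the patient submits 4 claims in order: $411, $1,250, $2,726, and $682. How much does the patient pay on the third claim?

$605.20

#1 ($411): all of it applies to the deductible. Patient owes $411 (running OOP $411).
#2 ($1,250): fully absorbed by the deductible. Patient pays $1,250; OOP now $1,661.
#3 ($2,726): $75 finishes the deductible; $2,651 goes to coinsurance; patient's 20% is $530.20. Cost to patient: $605.20. OOP to date $2,266.20.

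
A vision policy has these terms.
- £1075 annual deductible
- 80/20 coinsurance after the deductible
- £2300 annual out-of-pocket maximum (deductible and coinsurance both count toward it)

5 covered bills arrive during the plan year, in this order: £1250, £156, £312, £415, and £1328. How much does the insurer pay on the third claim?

£249.60

#1 (£1250): £1075 to deductible, leaving £175; member's 20% is £35. Cost to member: £1110. OOP to date £1110. Plan pays £1250 − £1110 = £140.
#2 (£156): 20% coinsurance on £156 = £31.20. Cost to member: £31.20. OOP to date £1141.20. Insurer: £156 − £31.20 = £124.80.
#3 (£312): deductible met; 20% of £312 = £62.40. Cost to member: £62.40. OOP to date £1203.60. Plan pays £312 − £62.40 = £249.60.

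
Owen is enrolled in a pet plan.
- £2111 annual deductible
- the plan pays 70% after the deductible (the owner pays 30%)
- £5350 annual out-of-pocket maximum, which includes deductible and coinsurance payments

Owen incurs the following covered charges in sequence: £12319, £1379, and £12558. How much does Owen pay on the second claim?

Bill 1, £12319: £2111 to deductible, leaving £10208; owner's 30% is £3062.40. Owner owes £5173.40 (running OOP £5173.40).
Bill 2, £1379: deductible met; 30% of £1379 = £413.70. Adding that to £5173.40 gives £5587.10, past the £5350 cap; owner pays only £5350 − £5173.40 = £176.60.

£176.60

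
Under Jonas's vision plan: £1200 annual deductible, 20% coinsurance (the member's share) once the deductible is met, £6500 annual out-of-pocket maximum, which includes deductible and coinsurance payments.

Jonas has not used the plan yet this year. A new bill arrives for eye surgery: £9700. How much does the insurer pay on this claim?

£6800

Deductible not yet touched, so the first £1200 of the bill goes to the deductible.
That leaves £9700 − £1200 = £8500 for coinsurance.
Member's 20% share of £8500 is £1700.
So the member owes £1200 + £1700 = £2900 before any cap.
Total out-of-pocket so far would be £0 + £2900 = £2900, below the £6500 cap — no reduction.
Insurer pays the balance: £9700 − £2900 = £6800.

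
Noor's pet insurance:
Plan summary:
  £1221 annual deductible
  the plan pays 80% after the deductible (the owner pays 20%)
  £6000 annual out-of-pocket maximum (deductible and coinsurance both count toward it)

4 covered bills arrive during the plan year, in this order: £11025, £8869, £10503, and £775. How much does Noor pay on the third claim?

Claim 1 (£11025): £1221 to deductible, leaving £9804; coinsurance £9804 × 20% = £1960.80. Owner pays £3181.80; OOP now £3181.80.
Claim 2 (£8869): deductible met; 20% of £8869 = £1773.80. Owner owes £1773.80 (running OOP £4955.60).
Claim 3 (£10503): deductible already satisfied, so owner's share is 20% × £10503 = £2100.60. That would push OOP to £7056.20, over the £6000 cap, so owner pays £6000 − £4955.60 = £1044.40.

£1044.40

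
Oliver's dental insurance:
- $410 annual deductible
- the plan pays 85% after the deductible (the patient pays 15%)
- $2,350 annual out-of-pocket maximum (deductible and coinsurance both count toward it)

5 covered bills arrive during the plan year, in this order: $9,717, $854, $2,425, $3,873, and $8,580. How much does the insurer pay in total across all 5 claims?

$23,099

Claim 1 — $9,717: $410 finishes the deductible; $9,307 goes to coinsurance; patient's 15% is $1,396.05. Patient pays $1,806.05; OOP now $1,806.05. Insurer: $9,717 − $1,806.05 = $7,910.95.
Claim 2 — $854: deductible already satisfied, so patient's share is 15% × $854 = $128.10. Patient pays $128.10; OOP now $1,934.15. Insurer: $854 − $128.10 = $725.90.
Claim 3 — $2,425: 15% coinsurance on $2,425 = $363.75. Cost to patient: $363.75. OOP to date $2,297.90. Insurer: $2,425 − $363.75 = $2,061.25.
Claim 4 — $3,873: deductible met; 15% of $3,873 = $580.95. Adding that to $2,297.90 gives $2,878.85, past the $2,350 cap; patient pays only $2,350 − $2,297.90 = $52.10. Insurer: $3,873 − $52.10 = $3,820.90.
Claim 5 — $8,580: 15% coinsurance on $8,580 = $1,287. Adding that to $2,350 gives $3,637, past the $2,350 cap; patient pays only $2,350 − $2,350 = $0. Plan pays $8,580 − $0 = $8,580.
Insurer total: $7,910.95 + $725.90 + $2,061.25 + $3,820.90 + $8,580 = $23,099.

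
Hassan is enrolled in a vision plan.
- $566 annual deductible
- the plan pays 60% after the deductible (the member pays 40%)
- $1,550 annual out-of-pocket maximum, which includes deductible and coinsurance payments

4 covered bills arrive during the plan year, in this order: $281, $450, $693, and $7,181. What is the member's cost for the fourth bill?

Bill 1, $281: entire amount goes to the deductible. Cost to member: $281. OOP to date $281.
Bill 2, $450: deductible takes $285, $165 remains; 40% of $165 = $66. Cost to member: $351. OOP to date $632.
Bill 3, $693: deductible already satisfied, so member's share is 40% × $693 = $277.20. Cost to member: $277.20. OOP to date $909.20.
Bill 4, $7,181: deductible met; 40% of $7,181 = $2,872.40. OOP would hit $3,781.60 > $1,550, so the cap limits the member to $1,550 − $909.20 = $640.80.

$640.80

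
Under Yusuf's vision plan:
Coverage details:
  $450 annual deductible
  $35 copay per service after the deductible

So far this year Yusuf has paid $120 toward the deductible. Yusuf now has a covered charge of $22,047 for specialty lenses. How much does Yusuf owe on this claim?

$365

Deductible still to meet: $450 − $120 = $330.
That leaves $22,047 − $330 = $21,717 for the copay.
Copay on this service: $35.
Member responsibility: $330 + $35 = $365.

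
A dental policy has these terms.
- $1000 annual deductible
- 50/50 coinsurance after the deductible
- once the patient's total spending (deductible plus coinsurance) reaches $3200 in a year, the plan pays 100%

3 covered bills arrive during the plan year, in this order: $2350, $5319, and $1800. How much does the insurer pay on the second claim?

Claim 1 ($2350): $1000 to deductible, leaving $1350; coinsurance $1350 × 50% = $675. Cost to patient: $1675. OOP to date $1675. Insurer: $2350 − $1675 = $675.
Claim 2 ($5319): 50% coinsurance on $5319 = $2659.50. OOP would hit $4334.50 > $3200, so the cap limits the patient to $3200 − $1675 = $1525. Insurer: $5319 − $1525 = $3794.

$3794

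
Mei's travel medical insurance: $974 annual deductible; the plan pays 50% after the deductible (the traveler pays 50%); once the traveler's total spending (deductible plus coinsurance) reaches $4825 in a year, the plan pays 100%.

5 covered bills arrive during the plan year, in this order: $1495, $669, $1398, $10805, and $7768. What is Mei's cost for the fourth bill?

$2557

Claim 1 — $1495: $974 to deductible, leaving $521; 50% of $521 = $260.50. Traveler pays $1234.50; OOP now $1234.50.
Claim 2 — $669: deductible already satisfied, so traveler's share is 50% × $669 = $334.50. Traveler owes $334.50 (running OOP $1569).
Claim 3 — $1398: deductible met; 50% of $1398 = $699. Cost to traveler: $699. OOP to date $2268.
Claim 4 — $10805: deductible already satisfied, so traveler's share is 50% × $10805 = $5402.50. Adding that to $2268 gives $7670.50, past the $4825 cap; traveler pays only $4825 − $2268 = $2557.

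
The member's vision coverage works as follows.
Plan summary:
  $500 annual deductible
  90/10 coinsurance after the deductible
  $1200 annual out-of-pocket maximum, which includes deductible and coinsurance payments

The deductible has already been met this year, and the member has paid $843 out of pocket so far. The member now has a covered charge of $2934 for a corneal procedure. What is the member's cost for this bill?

The deductible is already satisfied, so the full bill goes to coinsurance.
10% of $2934 = $293.40 falls to the member.
Total out-of-pocket so far would be $843 + $293.40 = $1136.40, below the $1200 cap — no reduction.

$293.40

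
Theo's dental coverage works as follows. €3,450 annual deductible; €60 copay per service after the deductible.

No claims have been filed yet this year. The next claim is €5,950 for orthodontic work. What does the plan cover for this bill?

€2,440

The full €3,450 deductible is still open; €3,450 of this bill applies to it.
After the €3,450 deductible portion, €5,950 − €3,450 = €2,500 is subject to the copay.
Copay on this service: €60.
That puts the patient's cost at €3,450 + €60 = €3,510.
The insurer covers the remainder: €5,950 − €3,510 = €2,440.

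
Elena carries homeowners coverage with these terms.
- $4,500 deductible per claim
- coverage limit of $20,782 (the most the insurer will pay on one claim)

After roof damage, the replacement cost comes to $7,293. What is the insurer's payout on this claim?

After the deductible, $7,293 − $4,500 = $2,793 remains.
$2,793 ≤ $20,782, so the limit doesn't bind; insurer pays $2,793.

$2,793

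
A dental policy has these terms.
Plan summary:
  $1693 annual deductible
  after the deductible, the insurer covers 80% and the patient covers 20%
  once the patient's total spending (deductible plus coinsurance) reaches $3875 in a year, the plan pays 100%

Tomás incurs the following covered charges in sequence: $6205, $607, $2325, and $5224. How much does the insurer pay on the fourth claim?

Bill 1, $6205: deductible takes $1693, $4512 remains; patient's 20% is $902.40. Patient pays $2595.40; OOP now $2595.40. Plan pays $6205 − $2595.40 = $3609.60.
Bill 2, $607: deductible already satisfied, so patient's share is 20% × $607 = $121.40. Patient owes $121.40 (running OOP $2716.80). Insurer: $607 − $121.40 = $485.60.
Bill 3, $2325: 20% coinsurance on $2325 = $465. Patient owes $465 (running OOP $3181.80). Insurer: $2325 − $465 = $1860.
Bill 4, $5224: 20% coinsurance on $5224 = $1044.80. That would push OOP to $4226.60, over the $3875 cap, so patient pays $3875 − $3181.80 = $693.20. Plan pays $5224 − $693.20 = $4530.80.

$4530.80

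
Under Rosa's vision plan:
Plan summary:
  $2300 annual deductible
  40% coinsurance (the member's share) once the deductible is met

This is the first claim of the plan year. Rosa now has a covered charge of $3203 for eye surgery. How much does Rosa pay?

$2661.20

The full $2300 deductible is still open; $2300 of this bill applies to it.
After the $2300 deductible portion, $3203 − $2300 = $903 is subject to coinsurance.
40% of $903 = $361.20 falls to the member.
That puts the member's cost at $2300 + $361.20 = $2661.20.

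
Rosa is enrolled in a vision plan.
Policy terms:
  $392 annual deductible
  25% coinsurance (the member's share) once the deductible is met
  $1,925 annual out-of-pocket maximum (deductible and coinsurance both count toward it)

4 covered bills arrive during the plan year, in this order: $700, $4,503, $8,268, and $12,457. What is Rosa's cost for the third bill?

$330.25

Claim 1 ($700): $392 to deductible, leaving $308; 25% of $308 = $77. Cost to member: $469. OOP to date $469.
Claim 2 ($4,503): deductible already satisfied, so member's share is 25% × $4,503 = $1,125.75. Cost to member: $1,125.75. OOP to date $1,594.75.
Claim 3 ($8,268): deductible met; 25% of $8,268 = $2,067. OOP would hit $3,661.75 > $1,925, so the cap limits the member to $1,925 − $1,594.75 = $330.25.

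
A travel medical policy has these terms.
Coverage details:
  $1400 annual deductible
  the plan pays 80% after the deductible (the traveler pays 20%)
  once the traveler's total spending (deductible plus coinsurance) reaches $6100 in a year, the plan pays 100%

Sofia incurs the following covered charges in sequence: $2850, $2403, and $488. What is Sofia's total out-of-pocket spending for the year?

Bill 1, $2850: deductible takes $1400, $1450 remains; 20% of $1450 = $290. Traveler owes $1690 (running OOP $1690).
Bill 2, $2403: deductible already satisfied, so traveler's share is 20% × $2403 = $480.60. Cost to traveler: $480.60. OOP to date $2170.60.
Bill 3, $488: deductible met; 20% of $488 = $97.60. Traveler owes $97.60 (running OOP $2268.20).
Total paid by the traveler: $1690 + $480.60 + $97.60 = $2268.20.

$2268.20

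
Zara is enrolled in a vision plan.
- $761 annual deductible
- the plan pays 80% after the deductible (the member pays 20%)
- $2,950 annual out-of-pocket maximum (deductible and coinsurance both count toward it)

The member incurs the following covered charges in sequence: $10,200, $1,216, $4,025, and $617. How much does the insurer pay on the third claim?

$3,967

Bill 1, $10,200: $761 finishes the deductible; $9,439 goes to coinsurance; 20% of $9,439 = $1,887.80. Member owes $2,648.80 (running OOP $2,648.80). Plan pays $10,200 − $2,648.80 = $7,551.20.
Bill 2, $1,216: deductible met; 20% of $1,216 = $243.20. Member pays $243.20; OOP now $2,892. Plan pays $1,216 − $243.20 = $972.80.
Bill 3, $4,025: 20% coinsurance on $4,025 = $805. That would push OOP to $3,697, over the $2,950 cap, so member pays $2,950 − $2,892 = $58. Plan pays $4,025 − $58 = $3,967.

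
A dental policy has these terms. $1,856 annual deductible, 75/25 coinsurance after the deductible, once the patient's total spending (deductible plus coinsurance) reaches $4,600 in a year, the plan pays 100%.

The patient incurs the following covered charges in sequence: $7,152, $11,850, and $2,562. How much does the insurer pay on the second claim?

$10,430

Claim 1 — $7,152: deductible takes $1,856, $5,296 remains; patient's 25% is $1,324. Patient pays $3,180; OOP now $3,180. Insurer: $7,152 − $3,180 = $3,972.
Claim 2 — $11,850: deductible already satisfied, so patient's share is 25% × $11,850 = $2,962.50. Adding that to $3,180 gives $6,142.50, past the $4,600 cap; patient pays only $4,600 − $3,180 = $1,420. Insurer: $11,850 − $1,420 = $10,430.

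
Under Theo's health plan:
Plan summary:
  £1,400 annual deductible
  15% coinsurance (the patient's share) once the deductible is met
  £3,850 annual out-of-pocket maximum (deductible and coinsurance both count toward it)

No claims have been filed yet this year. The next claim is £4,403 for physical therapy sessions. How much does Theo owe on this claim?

The full £1,400 deductible is still open; £1,400 of this bill applies to it.
That leaves £4,403 − £1,400 = £3,003 for coinsurance.
Patient's 15% share of £3,003 is £450.45.
So the patient owes £1,400 + £450.45 = £1,850.45 before any cap.
Cumulative spending £0 + £1,850.45 = £1,850.45 stays under the £3,850 maximum.

£1,850.45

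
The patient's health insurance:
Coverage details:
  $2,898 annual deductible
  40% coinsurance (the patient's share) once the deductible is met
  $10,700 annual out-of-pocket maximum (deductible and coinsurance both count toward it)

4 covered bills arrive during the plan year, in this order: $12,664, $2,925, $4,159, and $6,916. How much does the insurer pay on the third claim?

$2,495.40

Claim 1 ($12,664): $2,898 finishes the deductible; $9,766 goes to coinsurance; 40% of $9,766 = $3,906.40. Patient pays $6,804.40; OOP now $6,804.40. Insurer: $12,664 − $6,804.40 = $5,859.60.
Claim 2 ($2,925): 40% coinsurance on $2,925 = $1,170. Patient owes $1,170 (running OOP $7,974.40). Plan pays $2,925 − $1,170 = $1,755.
Claim 3 ($4,159): deductible already satisfied, so patient's share is 40% × $4,159 = $1,663.60. Patient pays $1,663.60; OOP now $9,638. Plan pays $4,159 − $1,663.60 = $2,495.40.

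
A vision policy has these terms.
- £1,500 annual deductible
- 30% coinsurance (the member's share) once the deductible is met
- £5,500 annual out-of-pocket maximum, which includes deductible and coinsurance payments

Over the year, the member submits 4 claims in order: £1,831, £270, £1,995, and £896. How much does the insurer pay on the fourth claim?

Claim 1 (£1,831): £1,500 finishes the deductible; £331 goes to coinsurance; member's 30% is £99.30. Member owes £1,599.30 (running OOP £1,599.30). Plan pays £1,831 − £1,599.30 = £231.70.
Claim 2 (£270): deductible met; 30% of £270 = £81. Member owes £81 (running OOP £1,680.30). Insurer: £270 − £81 = £189.
Claim 3 (£1,995): deductible met; 30% of £1,995 = £598.50. Cost to member: £598.50. OOP to date £2,278.80. Insurer: £1,995 − £598.50 = £1,396.50.
Claim 4 (£896): 30% coinsurance on £896 = £268.80. Member pays £268.80; OOP now £2,547.60. Plan pays £896 − £268.80 = £627.20.

£627.20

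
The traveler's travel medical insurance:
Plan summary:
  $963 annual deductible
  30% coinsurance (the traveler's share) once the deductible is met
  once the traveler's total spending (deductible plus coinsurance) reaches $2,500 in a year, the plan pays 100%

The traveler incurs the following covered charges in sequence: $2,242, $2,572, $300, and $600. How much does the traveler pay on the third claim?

$90

Bill 1, $2,242: deductible takes $963, $1,279 remains; 30% of $1,279 = $383.70. Cost to traveler: $1,346.70. OOP to date $1,346.70.
Bill 2, $2,572: deductible met; 30% of $2,572 = $771.60. Traveler pays $771.60; OOP now $2,118.30.
Bill 3, $300: 30% coinsurance on $300 = $90. Traveler pays $90; OOP now $2,208.30.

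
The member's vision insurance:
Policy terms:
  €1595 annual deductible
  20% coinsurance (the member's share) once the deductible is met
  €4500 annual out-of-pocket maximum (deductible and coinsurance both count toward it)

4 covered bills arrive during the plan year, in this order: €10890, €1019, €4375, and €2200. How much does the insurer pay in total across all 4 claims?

€13984

Claim 1 (€10890): €1595 to deductible, leaving €9295; coinsurance €9295 × 20% = €1859. Member owes €3454 (running OOP €3454). Insurer: €10890 − €3454 = €7436.
Claim 2 (€1019): 20% coinsurance on €1019 = €203.80. Member pays €203.80; OOP now €3657.80. Insurer: €1019 − €203.80 = €815.20.
Claim 3 (€4375): deductible met; 20% of €4375 = €875. OOP would hit €4532.80 > €4500, so the cap limits the member to €4500 − €3657.80 = €842.20. Insurer: €4375 − €842.20 = €3532.80.
Claim 4 (€2200): deductible already satisfied, so member's share is 20% × €2200 = €440. Adding that to €4500 gives €4940, past the €4500 cap; member pays only €4500 − €4500 = €0. Plan pays €2200 − €0 = €2200.
Insurer total: €7436 + €815.20 + €3532.80 + €2200 = €13984.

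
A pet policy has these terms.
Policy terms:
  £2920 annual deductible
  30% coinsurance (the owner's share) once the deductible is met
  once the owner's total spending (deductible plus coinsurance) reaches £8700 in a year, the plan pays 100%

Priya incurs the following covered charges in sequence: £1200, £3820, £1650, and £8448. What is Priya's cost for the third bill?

£495

Claim 1 — £1200: fully absorbed by the deductible. Cost to owner: £1200. OOP to date £1200.
Claim 2 — £3820: £1720 to deductible, leaving £2100; owner's 30% is £630. Owner owes £2350 (running OOP £3550).
Claim 3 — £1650: deductible already satisfied, so owner's share is 30% × £1650 = £495. Owner pays £495; OOP now £4045.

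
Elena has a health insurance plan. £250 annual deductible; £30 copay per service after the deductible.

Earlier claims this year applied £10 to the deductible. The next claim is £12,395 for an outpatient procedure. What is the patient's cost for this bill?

£270

Remaining deductible: £250 − £10 = £240.
That leaves £12,395 − £240 = £12,155 for the copay.
Copay on this service: £30.
That puts the patient's cost at £240 + £30 = £270.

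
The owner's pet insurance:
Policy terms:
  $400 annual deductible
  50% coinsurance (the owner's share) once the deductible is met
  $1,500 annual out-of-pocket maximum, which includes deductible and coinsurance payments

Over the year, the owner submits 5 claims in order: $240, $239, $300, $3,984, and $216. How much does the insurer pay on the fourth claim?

$3,073.50

Claim 1 ($240): all of it applies to the deductible. Cost to owner: $240. OOP to date $240. Insurer: $240 − $240 = $0.
Claim 2 ($239): $160 to deductible, leaving $79; 50% of $79 = $39.50. Cost to owner: $199.50. OOP to date $439.50. Insurer: $239 − $199.50 = $39.50.
Claim 3 ($300): deductible met; 50% of $300 = $150. Owner owes $150 (running OOP $589.50). Insurer: $300 − $150 = $150.
Claim 4 ($3,984): deductible met; 50% of $3,984 = $1,992. That would push OOP to $2,581.50, over the $1,500 cap, so owner pays $1,500 − $589.50 = $910.50. Insurer: $3,984 − $910.50 = $3,073.50.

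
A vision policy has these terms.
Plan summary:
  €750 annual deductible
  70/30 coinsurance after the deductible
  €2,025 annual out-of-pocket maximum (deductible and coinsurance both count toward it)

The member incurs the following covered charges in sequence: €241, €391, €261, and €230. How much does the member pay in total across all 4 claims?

Claim 1 (€241): all of it applies to the deductible. Cost to member: €241. OOP to date €241.
Claim 2 (€391): entire amount goes to the deductible. Cost to member: €391. OOP to date €632.
Claim 3 (€261): €118 to deductible, leaving €143; member's 30% is €42.90. Cost to member: €160.90. OOP to date €792.90.
Claim 4 (€230): deductible already satisfied, so member's share is 30% × €230 = €69. Member pays €69; OOP now €861.90.
Total paid by the member: €241 + €391 + €160.90 + €69 = €861.90.

€861.90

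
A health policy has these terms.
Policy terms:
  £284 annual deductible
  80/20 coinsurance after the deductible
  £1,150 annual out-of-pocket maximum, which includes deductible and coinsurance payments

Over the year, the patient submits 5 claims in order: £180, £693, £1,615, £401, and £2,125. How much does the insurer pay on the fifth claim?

£1,780

#1 (£180): entire amount goes to the deductible. Patient pays £180; OOP now £180. Plan pays £180 − £180 = £0.
#2 (£693): £104 finishes the deductible; £589 goes to coinsurance; 20% of £589 = £117.80. Patient pays £221.80; OOP now £401.80. Plan pays £693 − £221.80 = £471.20.
#3 (£1,615): deductible met; 20% of £1,615 = £323. Patient owes £323 (running OOP £724.80). Insurer: £1,615 − £323 = £1,292.
#4 (£401): deductible met; 20% of £401 = £80.20. Patient pays £80.20; OOP now £805. Insurer: £401 − £80.20 = £320.80.
#5 (£2,125): deductible met; 20% of £2,125 = £425. Adding that to £805 gives £1,230, past the £1,150 cap; patient pays only £1,150 − £805 = £345. Plan pays £2,125 − £345 = £1,780.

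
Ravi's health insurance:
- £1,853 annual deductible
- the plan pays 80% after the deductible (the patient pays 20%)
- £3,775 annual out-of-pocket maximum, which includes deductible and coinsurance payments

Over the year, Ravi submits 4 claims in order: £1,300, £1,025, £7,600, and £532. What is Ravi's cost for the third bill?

Claim 1 (£1,300): all of it applies to the deductible. Cost to patient: £1,300. OOP to date £1,300.
Claim 2 (£1,025): deductible takes £553, £472 remains; coinsurance £472 × 20% = £94.40. Cost to patient: £647.40. OOP to date £1,947.40.
Claim 3 (£7,600): 20% coinsurance on £7,600 = £1,520. Patient pays £1,520; OOP now £3,467.40.

£1,520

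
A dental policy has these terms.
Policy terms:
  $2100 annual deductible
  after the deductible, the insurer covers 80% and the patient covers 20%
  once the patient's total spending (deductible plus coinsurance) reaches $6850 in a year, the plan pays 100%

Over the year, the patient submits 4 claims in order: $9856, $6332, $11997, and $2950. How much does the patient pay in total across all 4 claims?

Claim 1 ($9856): $2100 finishes the deductible; $7756 goes to coinsurance; patient's 20% is $1551.20. Patient pays $3651.20; OOP now $3651.20.
Claim 2 ($6332): 20% coinsurance on $6332 = $1266.40. Cost to patient: $1266.40. OOP to date $4917.60.
Claim 3 ($11997): 20% coinsurance on $11997 = $2399.40. Adding that to $4917.60 gives $7317, past the $6850 cap; patient pays only $6850 − $4917.60 = $1932.40.
Claim 4 ($2950): 20% coinsurance on $2950 = $590. Adding that to $6850 gives $7440, past the $6850 cap; patient pays only $6850 − $6850 = $0.
Total paid by the patient: $3651.20 + $1266.40 + $1932.40 + $0 = $6850.

$6850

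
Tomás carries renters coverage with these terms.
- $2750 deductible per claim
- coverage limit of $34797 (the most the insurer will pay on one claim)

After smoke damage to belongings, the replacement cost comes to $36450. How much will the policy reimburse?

Less the $2750 deductible: $36450 − $2750 = $33700.
That's under the $34797 cap, so the insurer reimburses the full $33700.

$33700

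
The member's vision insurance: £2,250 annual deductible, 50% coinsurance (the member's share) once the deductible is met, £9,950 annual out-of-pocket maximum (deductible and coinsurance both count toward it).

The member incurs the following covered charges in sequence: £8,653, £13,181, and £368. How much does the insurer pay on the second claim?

£8,682.50

#1 (£8,653): deductible takes £2,250, £6,403 remains; 50% of £6,403 = £3,201.50. Member owes £5,451.50 (running OOP £5,451.50). Plan pays £8,653 − £5,451.50 = £3,201.50.
#2 (£13,181): 50% coinsurance on £13,181 = £6,590.50. OOP would hit £12,042 > £9,950, so the cap limits the member to £9,950 − £5,451.50 = £4,498.50. Plan pays £13,181 − £4,498.50 = £8,682.50.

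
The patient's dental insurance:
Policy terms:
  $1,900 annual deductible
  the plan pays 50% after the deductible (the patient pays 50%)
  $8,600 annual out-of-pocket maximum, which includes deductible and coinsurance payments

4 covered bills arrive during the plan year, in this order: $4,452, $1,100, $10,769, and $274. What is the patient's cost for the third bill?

Claim 1 — $4,452: $1,900 finishes the deductible; $2,552 goes to coinsurance; patient's 50% is $1,276. Patient pays $3,176; OOP now $3,176.
Claim 2 — $1,100: deductible met; 50% of $1,100 = $550. Patient owes $550 (running OOP $3,726).
Claim 3 — $10,769: 50% coinsurance on $10,769 = $5,384.50. OOP would hit $9,110.50 > $8,600, so the cap limits the patient to $8,600 − $3,726 = $4,874.

$4,874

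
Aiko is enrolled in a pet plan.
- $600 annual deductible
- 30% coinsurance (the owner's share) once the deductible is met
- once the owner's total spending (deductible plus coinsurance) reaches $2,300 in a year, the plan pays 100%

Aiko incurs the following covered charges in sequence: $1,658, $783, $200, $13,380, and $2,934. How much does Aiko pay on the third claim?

$60

Claim 1 — $1,658: $600 finishes the deductible; $1,058 goes to coinsurance; 30% of $1,058 = $317.40. Owner pays $917.40; OOP now $917.40.
Claim 2 — $783: deductible already satisfied, so owner's share is 30% × $783 = $234.90. Owner owes $234.90 (running OOP $1,152.30).
Claim 3 — $200: deductible already satisfied, so owner's share is 30% × $200 = $60. Owner pays $60; OOP now $1,212.30.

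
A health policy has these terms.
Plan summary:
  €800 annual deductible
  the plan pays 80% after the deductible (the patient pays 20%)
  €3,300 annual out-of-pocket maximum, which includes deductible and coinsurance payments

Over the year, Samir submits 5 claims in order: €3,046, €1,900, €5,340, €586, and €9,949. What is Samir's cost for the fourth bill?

Bill 1, €3,046: €800 finishes the deductible; €2,246 goes to coinsurance; coinsurance €2,246 × 20% = €449.20. Cost to patient: €1,249.20. OOP to date €1,249.20.
Bill 2, €1,900: deductible already satisfied, so patient's share is 20% × €1,900 = €380. Cost to patient: €380. OOP to date €1,629.20.
Bill 3, €5,340: deductible already satisfied, so patient's share is 20% × €5,340 = €1,068. Patient pays €1,068; OOP now €2,697.20.
Bill 4, €586: deductible met; 20% of €586 = €117.20. Cost to patient: €117.20. OOP to date €2,814.40.

€117.20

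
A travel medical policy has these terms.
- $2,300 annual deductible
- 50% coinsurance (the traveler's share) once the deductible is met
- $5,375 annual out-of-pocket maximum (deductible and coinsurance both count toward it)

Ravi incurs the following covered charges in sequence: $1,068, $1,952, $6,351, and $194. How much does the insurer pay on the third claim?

Claim 1 — $1,068: fully absorbed by the deductible. Cost to traveler: $1,068. OOP to date $1,068. Insurer: $1,068 − $1,068 = $0.
Claim 2 — $1,952: $1,232 finishes the deductible; $720 goes to coinsurance; coinsurance $720 × 50% = $360. Traveler pays $1,592; OOP now $2,660. Plan pays $1,952 − $1,592 = $360.
Claim 3 — $6,351: deductible met; 50% of $6,351 = $3,175.50. OOP would hit $5,835.50 > $5,375, so the cap limits the traveler to $5,375 − $2,660 = $2,715. Insurer: $6,351 − $2,715 = $3,636.

$3,636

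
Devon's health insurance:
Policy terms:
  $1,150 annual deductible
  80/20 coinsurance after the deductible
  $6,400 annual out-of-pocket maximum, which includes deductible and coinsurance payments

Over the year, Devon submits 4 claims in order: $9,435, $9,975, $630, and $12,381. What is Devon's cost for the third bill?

$126

Claim 1 — $9,435: $1,150 to deductible, leaving $8,285; 20% of $8,285 = $1,657. Patient owes $2,807 (running OOP $2,807).
Claim 2 — $9,975: deductible met; 20% of $9,975 = $1,995. Patient pays $1,995; OOP now $4,802.
Claim 3 — $630: deductible already satisfied, so patient's share is 20% × $630 = $126. Patient owes $126 (running OOP $4,928).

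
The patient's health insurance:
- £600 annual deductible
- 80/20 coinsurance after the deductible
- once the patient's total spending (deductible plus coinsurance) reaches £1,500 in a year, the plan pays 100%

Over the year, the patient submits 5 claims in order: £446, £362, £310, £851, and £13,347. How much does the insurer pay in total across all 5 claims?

£13,816

Claim 1 (£446): all of it applies to the deductible. Patient owes £446 (running OOP £446). Insurer: £446 − £446 = £0.
Claim 2 (£362): £154 finishes the deductible; £208 goes to coinsurance; coinsurance £208 × 20% = £41.60. Patient owes £195.60 (running OOP £641.60). Insurer: £362 − £195.60 = £166.40.
Claim 3 (£310): deductible already satisfied, so patient's share is 20% × £310 = £62. Cost to patient: £62. OOP to date £703.60. Plan pays £310 − £62 = £248.
Claim 4 (£851): deductible already satisfied, so patient's share is 20% × £851 = £170.20. Patient owes £170.20 (running OOP £873.80). Insurer: £851 − £170.20 = £680.80.
Claim 5 (£13,347): deductible already satisfied, so patient's share is 20% × £13,347 = £2,669.40. Adding that to £873.80 gives £3,543.20, past the £1,500 cap; patient pays only £1,500 − £873.80 = £626.20. Plan pays £13,347 − £626.20 = £12,720.80.
Insurer total: £0 + £166.40 + £248 + £680.80 + £12,720.80 = £13,816.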